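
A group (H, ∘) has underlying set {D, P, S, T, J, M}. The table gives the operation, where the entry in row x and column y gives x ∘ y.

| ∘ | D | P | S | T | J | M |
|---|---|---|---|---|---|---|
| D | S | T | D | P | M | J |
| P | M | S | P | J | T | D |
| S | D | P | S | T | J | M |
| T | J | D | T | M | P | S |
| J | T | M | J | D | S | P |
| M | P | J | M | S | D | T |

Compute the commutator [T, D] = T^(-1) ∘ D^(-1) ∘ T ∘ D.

T

Identity is S; from the table T^(-1) = M and D^(-1) = D.
M ∘ D = P
P ∘ T = J
J ∘ D = T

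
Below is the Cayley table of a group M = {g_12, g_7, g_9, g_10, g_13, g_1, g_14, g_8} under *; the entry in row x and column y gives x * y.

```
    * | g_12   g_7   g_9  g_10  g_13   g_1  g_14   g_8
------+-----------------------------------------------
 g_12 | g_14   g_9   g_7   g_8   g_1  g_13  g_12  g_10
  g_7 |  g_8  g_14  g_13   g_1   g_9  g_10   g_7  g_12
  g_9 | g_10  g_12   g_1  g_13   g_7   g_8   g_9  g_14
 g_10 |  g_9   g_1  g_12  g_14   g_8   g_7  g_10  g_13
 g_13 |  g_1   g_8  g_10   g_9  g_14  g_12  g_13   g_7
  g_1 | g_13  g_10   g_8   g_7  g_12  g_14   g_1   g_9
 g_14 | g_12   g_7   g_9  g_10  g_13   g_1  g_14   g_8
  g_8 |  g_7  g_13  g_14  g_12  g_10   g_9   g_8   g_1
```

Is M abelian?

g_9 * g_7 = g_12 but g_7 * g_9 = g_13.
Since g_9 and g_7 do not commute, M is not abelian.

No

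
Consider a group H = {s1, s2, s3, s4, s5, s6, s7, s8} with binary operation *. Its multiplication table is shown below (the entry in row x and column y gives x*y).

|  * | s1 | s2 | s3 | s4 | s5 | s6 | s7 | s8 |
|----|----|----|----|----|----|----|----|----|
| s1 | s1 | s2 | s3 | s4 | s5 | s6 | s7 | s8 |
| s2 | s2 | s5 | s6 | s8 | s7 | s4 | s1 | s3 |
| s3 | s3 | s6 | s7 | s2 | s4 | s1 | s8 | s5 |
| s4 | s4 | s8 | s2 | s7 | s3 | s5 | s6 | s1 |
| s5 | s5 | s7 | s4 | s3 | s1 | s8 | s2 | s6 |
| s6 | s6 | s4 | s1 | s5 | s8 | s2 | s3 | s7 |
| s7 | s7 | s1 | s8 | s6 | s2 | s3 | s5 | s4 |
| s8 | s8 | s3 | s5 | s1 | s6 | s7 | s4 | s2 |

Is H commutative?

Check whether the table is symmetric across its main diagonal.
Every entry (row x, col y) equals the entry (row y, col x), so H is abelian.

Yes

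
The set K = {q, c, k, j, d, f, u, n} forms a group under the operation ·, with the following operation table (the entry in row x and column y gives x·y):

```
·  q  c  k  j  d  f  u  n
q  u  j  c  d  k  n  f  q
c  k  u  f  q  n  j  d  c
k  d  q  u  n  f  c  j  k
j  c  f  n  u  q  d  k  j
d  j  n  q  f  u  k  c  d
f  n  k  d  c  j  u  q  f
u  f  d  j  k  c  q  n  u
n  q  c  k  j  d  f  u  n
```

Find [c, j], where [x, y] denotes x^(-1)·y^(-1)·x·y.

Identity is n; from the table c^(-1) = d and j^(-1) = k.
d·k = q
q·c = j
j·j = u

u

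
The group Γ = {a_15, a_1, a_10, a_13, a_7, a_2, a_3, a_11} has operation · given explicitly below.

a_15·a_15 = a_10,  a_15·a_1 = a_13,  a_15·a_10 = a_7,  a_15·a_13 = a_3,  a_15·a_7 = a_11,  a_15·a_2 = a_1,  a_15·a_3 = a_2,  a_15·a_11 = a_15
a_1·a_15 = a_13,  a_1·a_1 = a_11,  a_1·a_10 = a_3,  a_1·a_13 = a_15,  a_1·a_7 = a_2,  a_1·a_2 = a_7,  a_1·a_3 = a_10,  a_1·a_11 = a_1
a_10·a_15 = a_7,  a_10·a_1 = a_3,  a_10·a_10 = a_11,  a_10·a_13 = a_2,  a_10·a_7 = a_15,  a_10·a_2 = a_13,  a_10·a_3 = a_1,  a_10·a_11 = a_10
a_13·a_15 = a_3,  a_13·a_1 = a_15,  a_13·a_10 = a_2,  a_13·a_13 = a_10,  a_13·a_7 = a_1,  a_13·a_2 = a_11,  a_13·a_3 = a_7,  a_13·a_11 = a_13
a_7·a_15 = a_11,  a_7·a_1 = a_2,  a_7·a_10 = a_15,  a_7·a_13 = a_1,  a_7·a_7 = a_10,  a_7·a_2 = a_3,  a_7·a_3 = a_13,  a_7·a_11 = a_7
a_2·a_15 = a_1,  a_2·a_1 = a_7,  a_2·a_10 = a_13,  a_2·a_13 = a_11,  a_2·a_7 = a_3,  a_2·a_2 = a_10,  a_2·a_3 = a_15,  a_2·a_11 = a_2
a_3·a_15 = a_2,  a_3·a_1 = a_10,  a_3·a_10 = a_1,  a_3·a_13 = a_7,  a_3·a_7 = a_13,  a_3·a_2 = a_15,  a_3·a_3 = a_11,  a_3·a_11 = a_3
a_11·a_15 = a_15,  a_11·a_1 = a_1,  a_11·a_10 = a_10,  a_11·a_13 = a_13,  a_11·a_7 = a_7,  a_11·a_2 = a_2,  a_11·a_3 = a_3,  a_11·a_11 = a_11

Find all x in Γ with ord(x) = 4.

{a_13, a_15, a_2, a_7}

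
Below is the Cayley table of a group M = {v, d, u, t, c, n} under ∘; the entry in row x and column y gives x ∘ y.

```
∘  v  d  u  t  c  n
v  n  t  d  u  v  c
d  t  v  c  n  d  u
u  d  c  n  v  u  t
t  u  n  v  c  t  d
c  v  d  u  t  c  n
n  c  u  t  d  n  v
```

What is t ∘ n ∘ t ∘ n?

t ∘ n = d
d ∘ t = n
n ∘ n = v

v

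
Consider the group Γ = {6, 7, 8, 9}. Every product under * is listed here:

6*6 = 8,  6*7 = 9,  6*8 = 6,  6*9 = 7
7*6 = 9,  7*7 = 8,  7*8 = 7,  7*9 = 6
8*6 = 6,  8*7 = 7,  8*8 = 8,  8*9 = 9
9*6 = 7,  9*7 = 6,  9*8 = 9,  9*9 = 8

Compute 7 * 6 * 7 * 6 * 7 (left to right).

7 * 6 = 9
9 * 7 = 6
6 * 6 = 8
8 * 7 = 7

7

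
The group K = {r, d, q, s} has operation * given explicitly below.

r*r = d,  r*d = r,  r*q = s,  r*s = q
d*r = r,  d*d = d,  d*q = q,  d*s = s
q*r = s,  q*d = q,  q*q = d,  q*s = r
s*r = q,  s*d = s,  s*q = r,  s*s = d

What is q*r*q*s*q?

q*r = s
s*q = r
r*s = q
q*q = d

d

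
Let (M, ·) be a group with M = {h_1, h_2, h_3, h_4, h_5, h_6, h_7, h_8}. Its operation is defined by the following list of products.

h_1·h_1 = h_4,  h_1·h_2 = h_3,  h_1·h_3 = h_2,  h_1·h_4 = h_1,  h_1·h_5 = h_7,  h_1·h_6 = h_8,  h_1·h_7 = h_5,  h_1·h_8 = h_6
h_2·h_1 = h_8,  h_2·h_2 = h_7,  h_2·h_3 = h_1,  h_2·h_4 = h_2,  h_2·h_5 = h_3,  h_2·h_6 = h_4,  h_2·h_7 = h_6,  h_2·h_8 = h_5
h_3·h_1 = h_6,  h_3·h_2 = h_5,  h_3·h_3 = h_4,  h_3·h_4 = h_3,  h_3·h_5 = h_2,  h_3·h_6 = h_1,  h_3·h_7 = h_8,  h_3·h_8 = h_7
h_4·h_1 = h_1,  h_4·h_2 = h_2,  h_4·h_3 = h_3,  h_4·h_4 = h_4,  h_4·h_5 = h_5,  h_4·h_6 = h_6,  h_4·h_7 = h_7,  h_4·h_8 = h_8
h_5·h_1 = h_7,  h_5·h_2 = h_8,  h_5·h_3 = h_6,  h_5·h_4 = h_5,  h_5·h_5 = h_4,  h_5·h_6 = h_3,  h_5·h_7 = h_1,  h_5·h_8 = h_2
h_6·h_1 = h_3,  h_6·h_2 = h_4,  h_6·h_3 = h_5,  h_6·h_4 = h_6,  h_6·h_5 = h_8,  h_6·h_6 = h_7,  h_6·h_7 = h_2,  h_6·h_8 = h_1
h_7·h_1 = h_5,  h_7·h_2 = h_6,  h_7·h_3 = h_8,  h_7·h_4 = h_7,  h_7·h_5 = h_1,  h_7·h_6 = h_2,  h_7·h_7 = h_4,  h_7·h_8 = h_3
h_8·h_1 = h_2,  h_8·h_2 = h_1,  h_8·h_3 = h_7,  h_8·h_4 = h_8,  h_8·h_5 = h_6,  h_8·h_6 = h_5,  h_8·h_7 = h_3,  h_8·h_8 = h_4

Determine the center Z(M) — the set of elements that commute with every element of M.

{h_4, h_7}

An element z is central iff its row equals its column in the table.
For h_8: h_8·h_2 = h_1 ≠ h_5 = h_2·h_8, so h_8 ∉ Z.
Checking each element this way leaves Z(M) = {h_4, h_7}.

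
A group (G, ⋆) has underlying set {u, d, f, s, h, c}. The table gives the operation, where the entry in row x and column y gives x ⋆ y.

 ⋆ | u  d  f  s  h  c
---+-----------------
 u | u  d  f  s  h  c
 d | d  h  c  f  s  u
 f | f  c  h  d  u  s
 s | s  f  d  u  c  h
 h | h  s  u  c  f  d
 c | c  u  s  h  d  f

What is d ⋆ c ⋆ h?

h

d ⋆ c = u
u ⋆ h = h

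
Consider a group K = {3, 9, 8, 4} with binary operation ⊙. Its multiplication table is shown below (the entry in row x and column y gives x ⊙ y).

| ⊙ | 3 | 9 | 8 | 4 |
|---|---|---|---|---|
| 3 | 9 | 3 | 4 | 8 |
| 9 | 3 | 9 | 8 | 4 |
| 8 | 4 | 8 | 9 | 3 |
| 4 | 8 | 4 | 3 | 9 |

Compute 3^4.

3^1 = 3
3^2 = 3 ⊙ 3 = 9
3^3 = 9 ⊙ 3 = 3
3^4 = 3 ⊙ 3 = 9
(Structurally, K here is isomorphic to the Klein four-group V_4.)

9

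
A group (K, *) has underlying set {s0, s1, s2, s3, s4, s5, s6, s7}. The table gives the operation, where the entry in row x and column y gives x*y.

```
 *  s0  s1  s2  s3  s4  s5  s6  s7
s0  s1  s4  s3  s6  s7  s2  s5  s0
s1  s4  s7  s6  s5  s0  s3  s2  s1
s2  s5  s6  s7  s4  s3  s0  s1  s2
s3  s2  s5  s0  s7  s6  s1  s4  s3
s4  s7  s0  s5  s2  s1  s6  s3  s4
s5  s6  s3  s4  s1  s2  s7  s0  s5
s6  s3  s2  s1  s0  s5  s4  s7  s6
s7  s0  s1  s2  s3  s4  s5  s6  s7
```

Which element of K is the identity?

s7

The identity e satisfies e*x = x for all x, so its row in the table reproduces the column headers.
Row s7 reads: s0, s1, s2, s3, s4, s5, s6, s7 — exactly the header order. So s7 is the identity.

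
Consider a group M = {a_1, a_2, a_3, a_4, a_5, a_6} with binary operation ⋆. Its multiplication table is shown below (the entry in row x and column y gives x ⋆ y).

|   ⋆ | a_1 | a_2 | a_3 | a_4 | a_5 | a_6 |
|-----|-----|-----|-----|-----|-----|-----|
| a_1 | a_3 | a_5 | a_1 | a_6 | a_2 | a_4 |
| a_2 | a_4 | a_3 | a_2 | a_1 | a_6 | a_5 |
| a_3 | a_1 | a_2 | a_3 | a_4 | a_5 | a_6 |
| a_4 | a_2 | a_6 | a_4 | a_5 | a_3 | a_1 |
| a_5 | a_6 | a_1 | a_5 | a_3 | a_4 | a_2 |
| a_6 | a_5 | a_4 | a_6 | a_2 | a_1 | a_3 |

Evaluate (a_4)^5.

a_4^1 = a_4
a_4^2 = a_4 ⋆ a_4 = a_5
a_4^3 = a_5 ⋆ a_4 = a_3
a_4^4 = a_3 ⋆ a_4 = a_4
a_4^5 = a_4 ⋆ a_4 = a_5

a_5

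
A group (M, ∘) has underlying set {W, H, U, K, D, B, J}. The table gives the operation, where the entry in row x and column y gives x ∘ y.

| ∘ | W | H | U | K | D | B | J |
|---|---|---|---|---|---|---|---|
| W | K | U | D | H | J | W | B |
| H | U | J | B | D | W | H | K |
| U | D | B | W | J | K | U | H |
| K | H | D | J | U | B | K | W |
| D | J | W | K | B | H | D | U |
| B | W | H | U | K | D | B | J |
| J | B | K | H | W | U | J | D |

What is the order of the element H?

7

The identity element is B (its row matches the header).
H^1 = H
H^2 = H ∘ H = J
H^3 = J ∘ H = K
H^4 = K ∘ H = D
H^5 = D ∘ H = W
H^6 = W ∘ H = U
H^7 = U ∘ H = B
The first power of H equal to the identity is H^7, so ord(H) = 7.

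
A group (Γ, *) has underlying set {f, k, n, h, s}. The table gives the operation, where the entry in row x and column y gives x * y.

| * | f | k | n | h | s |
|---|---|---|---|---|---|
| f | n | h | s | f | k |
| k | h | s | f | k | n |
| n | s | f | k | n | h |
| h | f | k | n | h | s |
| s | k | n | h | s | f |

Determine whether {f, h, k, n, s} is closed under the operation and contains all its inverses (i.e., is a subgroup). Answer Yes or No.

Yes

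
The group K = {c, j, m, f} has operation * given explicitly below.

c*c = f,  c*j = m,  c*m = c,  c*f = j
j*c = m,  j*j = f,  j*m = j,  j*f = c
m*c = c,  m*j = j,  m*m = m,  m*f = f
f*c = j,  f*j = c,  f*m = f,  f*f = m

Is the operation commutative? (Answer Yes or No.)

Yes

Check whether the table is symmetric across its main diagonal.
Every entry (row x, col y) equals the entry (row y, col x), so K is abelian.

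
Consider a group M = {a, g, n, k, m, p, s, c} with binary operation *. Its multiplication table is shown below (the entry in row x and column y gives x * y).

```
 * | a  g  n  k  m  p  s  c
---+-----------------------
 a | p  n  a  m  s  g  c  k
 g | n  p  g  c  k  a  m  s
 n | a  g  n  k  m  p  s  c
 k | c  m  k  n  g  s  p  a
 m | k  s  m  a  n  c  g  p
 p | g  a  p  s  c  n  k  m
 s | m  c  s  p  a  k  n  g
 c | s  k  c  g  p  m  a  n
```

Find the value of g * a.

Read row g, column a: g * a = n.

n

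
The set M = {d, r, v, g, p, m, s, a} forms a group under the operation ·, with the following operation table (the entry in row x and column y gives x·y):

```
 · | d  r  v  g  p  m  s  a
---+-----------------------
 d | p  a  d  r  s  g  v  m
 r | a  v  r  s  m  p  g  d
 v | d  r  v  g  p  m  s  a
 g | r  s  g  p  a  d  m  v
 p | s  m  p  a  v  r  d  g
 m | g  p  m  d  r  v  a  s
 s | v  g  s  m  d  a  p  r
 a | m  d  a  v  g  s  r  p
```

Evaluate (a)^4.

v

a^1 = a
a^2 = a·a = p
a^3 = p·a = g
a^4 = g·a = v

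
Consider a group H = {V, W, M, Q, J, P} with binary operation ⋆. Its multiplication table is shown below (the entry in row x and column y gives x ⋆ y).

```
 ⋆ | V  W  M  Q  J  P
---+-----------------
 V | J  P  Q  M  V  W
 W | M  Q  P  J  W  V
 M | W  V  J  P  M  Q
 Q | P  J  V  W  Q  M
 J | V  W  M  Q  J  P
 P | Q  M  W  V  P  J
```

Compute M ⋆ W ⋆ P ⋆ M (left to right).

M ⋆ W = V
V ⋆ P = W
W ⋆ M = P

P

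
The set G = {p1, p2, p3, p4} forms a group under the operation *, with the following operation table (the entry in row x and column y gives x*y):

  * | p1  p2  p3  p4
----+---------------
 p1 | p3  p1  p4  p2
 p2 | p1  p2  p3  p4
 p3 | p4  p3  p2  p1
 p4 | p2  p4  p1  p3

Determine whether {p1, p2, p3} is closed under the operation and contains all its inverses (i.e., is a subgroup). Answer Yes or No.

No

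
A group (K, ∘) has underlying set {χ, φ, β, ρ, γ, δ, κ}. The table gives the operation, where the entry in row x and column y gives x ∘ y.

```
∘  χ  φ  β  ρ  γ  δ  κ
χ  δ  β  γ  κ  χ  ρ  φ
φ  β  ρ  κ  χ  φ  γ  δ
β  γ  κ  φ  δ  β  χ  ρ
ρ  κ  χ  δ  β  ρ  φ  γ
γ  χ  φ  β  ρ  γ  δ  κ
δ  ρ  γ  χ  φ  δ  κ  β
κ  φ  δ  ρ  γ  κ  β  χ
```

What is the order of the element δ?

The identity element is γ (its row matches the header).
δ^1 = δ
δ^2 = δ ∘ δ = κ
δ^3 = κ ∘ δ = β
δ^4 = β ∘ δ = χ
δ^5 = χ ∘ δ = ρ
δ^6 = ρ ∘ δ = φ
δ^7 = φ ∘ δ = γ
The first power of δ equal to the identity is δ^7, so ord(δ) = 7.

7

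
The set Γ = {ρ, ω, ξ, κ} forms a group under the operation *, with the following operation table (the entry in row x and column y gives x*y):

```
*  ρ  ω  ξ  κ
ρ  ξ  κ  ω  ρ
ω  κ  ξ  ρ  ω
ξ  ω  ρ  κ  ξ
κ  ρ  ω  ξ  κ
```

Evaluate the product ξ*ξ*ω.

ω

ξ*ξ = κ
κ*ω = ω
(Structurally, Γ here is isomorphic to the cyclic group Z_4.)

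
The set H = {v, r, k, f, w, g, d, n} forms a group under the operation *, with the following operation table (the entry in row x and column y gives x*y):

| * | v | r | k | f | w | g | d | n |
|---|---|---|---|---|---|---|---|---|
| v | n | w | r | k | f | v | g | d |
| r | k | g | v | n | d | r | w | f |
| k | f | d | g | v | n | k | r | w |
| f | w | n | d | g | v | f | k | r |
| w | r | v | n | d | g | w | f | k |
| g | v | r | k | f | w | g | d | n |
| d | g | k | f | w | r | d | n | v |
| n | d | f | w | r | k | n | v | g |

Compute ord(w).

The identity element is g (its row matches the header).
w^1 = w
w^2 = w*w = g
The first power of w equal to the identity is w^2, so ord(w) = 2.

2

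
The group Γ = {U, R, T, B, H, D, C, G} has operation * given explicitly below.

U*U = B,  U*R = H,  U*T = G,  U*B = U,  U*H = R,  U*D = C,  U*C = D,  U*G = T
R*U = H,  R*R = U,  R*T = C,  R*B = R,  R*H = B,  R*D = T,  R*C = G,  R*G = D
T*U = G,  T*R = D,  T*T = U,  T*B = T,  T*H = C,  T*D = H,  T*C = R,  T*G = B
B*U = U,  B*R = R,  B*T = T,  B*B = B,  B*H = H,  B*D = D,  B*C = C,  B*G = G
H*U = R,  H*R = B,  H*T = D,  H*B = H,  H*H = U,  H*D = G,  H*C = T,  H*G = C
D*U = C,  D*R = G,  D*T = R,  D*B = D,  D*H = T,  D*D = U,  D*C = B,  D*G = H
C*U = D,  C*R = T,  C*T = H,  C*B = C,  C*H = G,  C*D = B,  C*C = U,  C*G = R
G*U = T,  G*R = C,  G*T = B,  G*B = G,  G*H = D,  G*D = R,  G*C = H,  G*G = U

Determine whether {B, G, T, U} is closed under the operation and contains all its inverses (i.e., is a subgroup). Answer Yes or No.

Yes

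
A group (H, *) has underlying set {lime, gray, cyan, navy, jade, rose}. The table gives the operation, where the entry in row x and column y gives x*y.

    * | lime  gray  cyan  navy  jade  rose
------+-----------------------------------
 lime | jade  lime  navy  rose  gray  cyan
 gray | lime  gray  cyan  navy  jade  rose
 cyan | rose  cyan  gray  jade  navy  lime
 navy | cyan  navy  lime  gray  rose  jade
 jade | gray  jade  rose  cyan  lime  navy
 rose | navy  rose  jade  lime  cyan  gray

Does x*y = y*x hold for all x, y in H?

No

jade*cyan = rose but cyan*jade = navy.
Since jade and cyan do not commute, H is not abelian.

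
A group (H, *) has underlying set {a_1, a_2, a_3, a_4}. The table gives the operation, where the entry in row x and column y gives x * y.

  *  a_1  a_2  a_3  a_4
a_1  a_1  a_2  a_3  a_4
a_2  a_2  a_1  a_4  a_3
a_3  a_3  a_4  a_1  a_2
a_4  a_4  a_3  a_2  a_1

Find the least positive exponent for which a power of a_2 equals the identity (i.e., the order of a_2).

2

The identity element is a_1 (its row matches the header).
a_2^1 = a_2
a_2^2 = a_2 * a_2 = a_1
The first power of a_2 equal to the identity is a_2^2, so ord(a_2) = 2.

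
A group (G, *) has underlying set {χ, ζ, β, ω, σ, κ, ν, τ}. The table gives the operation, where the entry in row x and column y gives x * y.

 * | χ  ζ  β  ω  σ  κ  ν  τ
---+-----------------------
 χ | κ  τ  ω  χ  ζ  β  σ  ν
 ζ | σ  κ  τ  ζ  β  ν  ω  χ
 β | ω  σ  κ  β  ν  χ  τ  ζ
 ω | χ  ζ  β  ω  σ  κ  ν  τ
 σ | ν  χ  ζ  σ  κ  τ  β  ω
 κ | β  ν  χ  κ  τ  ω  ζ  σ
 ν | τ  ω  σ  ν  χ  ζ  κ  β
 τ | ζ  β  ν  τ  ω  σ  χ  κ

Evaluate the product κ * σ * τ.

κ * σ = τ
τ * τ = κ

κ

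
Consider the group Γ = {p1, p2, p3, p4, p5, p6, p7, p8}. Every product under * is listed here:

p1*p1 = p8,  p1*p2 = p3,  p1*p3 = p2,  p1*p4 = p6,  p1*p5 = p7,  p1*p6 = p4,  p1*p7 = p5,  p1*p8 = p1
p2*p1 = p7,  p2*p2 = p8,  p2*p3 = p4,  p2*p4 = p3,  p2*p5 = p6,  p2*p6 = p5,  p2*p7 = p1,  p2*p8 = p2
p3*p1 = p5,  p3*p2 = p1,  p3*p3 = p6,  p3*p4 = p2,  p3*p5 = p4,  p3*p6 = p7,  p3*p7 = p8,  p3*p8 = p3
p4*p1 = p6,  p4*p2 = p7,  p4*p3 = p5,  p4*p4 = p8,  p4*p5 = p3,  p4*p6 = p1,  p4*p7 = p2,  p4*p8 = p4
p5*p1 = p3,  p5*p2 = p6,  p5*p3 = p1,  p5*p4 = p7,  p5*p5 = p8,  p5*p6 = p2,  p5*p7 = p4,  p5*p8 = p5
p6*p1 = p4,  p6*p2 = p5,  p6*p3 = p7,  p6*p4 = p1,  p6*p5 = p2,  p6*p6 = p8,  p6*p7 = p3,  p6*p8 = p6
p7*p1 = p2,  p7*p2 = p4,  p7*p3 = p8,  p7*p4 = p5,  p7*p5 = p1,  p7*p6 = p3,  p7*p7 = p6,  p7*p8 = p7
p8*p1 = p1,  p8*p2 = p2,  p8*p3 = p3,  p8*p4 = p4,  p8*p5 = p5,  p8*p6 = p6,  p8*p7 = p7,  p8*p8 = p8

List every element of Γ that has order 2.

{p1, p2, p4, p5, p6}

Identity is p8. Compute the order of each non-identity element by repeated multiplication:
  p1: p1 → p8  (order 2)
  p2: p2 → p8  (order 2)
  p3: p3 → p6 → p7 → p8  (order 4)
  p4: p4 → p8  (order 2)
  p5: p5 → p8  (order 2)
  p6: p6 → p8  (order 2)
  p7: p7 → p6 → p3 → p8  (order 4)
Elements of order 2: {p1, p2, p4, p5, p6}.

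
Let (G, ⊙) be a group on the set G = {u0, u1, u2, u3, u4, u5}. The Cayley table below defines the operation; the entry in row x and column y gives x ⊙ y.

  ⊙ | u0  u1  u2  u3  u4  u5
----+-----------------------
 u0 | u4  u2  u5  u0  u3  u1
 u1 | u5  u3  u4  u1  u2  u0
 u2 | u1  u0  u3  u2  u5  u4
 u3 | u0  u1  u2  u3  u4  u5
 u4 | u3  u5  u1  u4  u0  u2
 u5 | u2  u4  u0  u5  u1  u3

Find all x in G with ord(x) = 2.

Identity is u3. Compute the order of each non-identity element by repeated multiplication:
  u0: u0 → u4 → u3  (order 3)
  u1: u1 → u3  (order 2)
  u2: u2 → u3  (order 2)
  u4: u4 → u0 → u3  (order 3)
  u5: u5 → u3  (order 2)
Elements of order 2: {u1, u2, u5}.

{u1, u2, u5}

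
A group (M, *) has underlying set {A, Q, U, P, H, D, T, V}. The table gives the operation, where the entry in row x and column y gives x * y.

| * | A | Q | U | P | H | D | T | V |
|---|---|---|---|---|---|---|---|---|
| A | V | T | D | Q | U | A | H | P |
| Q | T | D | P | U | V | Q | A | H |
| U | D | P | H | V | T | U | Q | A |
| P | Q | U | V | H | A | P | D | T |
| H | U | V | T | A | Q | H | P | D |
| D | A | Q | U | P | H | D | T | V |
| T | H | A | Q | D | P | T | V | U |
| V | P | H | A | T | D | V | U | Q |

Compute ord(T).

8

The identity element is D (its row matches the header).
T^1 = T
T^2 = T * T = V
T^3 = V * T = U
T^4 = U * T = Q
T^5 = Q * T = A
T^6 = A * T = H
T^7 = H * T = P
T^8 = P * T = D
The first power of T equal to the identity is T^8, so ord(T) = 8.
(Structurally, M here is isomorphic to the cyclic group Z_8.)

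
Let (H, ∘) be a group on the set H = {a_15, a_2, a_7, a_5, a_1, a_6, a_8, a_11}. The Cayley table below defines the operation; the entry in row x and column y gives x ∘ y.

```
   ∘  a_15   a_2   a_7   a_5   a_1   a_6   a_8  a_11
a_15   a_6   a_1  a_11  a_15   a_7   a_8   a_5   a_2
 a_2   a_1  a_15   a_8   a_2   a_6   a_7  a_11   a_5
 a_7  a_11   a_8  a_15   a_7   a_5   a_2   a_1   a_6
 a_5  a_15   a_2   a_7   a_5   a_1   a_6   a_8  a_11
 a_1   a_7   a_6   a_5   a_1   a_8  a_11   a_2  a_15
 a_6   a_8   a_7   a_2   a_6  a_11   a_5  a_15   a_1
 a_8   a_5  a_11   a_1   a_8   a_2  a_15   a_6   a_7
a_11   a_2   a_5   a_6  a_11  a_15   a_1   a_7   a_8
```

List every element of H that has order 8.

Identity is a_5. Compute the order of each non-identity element by repeated multiplication:
  a_15: a_15 → a_6 → a_8 → a_5  (order 4)
  a_2: a_2 → a_15 → a_1 → a_6 → a_7 → a_8 → a_11 → a_5  (order 8)
  a_7: a_7 → a_15 → a_11 → a_6 → a_2 → a_8 → a_1 → a_5  (order 8)
  a_1: a_1 → a_8 → a_2 → a_6 → a_11 → a_15 → a_7 → a_5  (order 8)
  a_6: a_6 → a_5  (order 2)
  a_8: a_8 → a_6 → a_15 → a_5  (order 4)
  a_11: a_11 → a_8 → a_7 → a_6 → a_1 → a_15 → a_2 → a_5  (order 8)
Elements of order 8: {a_1, a_11, a_2, a_7}.
(Structurally, H here is isomorphic to the cyclic group Z_8.)

{a_1, a_11, a_2, a_7}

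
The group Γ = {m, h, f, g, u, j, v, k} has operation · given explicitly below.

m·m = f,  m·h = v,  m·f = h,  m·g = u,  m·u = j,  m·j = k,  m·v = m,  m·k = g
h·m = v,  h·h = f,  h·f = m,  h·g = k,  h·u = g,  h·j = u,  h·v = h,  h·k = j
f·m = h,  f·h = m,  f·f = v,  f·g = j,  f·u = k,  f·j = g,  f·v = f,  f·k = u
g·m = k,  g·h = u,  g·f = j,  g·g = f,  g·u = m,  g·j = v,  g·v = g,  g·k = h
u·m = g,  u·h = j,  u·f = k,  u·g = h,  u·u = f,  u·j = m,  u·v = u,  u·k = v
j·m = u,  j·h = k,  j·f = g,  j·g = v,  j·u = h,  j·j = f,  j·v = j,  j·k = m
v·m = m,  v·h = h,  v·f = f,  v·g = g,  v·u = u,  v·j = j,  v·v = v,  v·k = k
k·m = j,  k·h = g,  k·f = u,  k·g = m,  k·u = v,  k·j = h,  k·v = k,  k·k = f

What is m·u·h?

k

m·u = j
j·h = k
(Structurally, Γ here is isomorphic to the quaternion group Q_8.)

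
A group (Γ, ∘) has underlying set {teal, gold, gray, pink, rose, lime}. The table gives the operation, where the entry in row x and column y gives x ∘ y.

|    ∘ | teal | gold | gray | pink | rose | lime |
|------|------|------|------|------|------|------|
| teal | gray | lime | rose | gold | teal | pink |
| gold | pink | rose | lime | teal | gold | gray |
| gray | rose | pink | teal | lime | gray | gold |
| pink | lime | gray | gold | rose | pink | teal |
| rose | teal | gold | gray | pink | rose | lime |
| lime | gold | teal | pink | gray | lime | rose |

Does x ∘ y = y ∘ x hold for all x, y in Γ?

No

gray ∘ gold = pink but gold ∘ gray = lime.
Since gray and gold do not commute, Γ is not abelian.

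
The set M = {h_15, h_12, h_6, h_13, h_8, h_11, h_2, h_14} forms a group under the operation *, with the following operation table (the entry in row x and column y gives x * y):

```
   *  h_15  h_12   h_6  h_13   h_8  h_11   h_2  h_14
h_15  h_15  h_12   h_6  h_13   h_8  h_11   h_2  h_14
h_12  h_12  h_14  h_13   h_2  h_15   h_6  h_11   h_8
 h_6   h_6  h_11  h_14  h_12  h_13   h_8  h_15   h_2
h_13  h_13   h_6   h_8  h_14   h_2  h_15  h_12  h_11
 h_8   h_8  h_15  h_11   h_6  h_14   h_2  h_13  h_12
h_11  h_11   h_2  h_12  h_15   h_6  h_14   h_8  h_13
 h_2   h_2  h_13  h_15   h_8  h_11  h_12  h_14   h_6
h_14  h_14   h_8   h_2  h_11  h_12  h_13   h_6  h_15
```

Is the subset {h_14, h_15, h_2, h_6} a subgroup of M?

Yes

{h_14, h_15, h_2, h_6} contains the identity h_15.
Checking products: every product of two elements of {h_14, h_15, h_2, h_6} (read from the table) lies in {h_14, h_15, h_2, h_6}, so the set is closed.
In a finite group, a nonempty closed subset is a subgroup. So {h_14, h_15, h_2, h_6} ≤ M.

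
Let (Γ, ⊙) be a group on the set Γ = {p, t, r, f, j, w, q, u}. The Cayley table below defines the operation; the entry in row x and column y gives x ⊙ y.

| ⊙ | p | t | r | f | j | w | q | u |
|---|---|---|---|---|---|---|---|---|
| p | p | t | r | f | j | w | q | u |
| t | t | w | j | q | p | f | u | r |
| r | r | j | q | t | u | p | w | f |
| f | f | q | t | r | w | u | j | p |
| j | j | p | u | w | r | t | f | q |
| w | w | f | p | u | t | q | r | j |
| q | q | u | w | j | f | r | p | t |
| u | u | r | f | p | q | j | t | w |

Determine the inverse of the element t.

First locate the identity: row p matches the header, so p is the identity.
Scan row t for p: t ⊙ j = p. Hence t^(-1) = j.
(Structurally, Γ here is isomorphic to the cyclic group Z_8.)

j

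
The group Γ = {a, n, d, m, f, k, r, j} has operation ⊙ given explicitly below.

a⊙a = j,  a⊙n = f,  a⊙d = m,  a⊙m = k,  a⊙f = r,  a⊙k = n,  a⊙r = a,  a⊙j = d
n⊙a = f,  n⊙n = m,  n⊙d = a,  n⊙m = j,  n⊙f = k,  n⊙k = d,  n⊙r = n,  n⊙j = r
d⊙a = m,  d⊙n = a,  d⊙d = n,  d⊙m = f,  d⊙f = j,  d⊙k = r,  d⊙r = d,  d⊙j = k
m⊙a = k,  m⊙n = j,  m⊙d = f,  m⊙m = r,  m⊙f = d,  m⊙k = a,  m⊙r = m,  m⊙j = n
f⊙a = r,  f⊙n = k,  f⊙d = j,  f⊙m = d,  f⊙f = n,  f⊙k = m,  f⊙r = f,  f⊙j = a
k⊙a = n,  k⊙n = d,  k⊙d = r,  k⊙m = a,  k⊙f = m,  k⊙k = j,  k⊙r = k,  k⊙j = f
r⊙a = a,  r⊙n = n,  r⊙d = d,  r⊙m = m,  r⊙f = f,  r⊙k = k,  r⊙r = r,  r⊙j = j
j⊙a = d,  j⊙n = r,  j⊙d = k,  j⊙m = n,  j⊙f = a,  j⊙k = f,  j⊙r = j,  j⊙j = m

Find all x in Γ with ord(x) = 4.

{j, n}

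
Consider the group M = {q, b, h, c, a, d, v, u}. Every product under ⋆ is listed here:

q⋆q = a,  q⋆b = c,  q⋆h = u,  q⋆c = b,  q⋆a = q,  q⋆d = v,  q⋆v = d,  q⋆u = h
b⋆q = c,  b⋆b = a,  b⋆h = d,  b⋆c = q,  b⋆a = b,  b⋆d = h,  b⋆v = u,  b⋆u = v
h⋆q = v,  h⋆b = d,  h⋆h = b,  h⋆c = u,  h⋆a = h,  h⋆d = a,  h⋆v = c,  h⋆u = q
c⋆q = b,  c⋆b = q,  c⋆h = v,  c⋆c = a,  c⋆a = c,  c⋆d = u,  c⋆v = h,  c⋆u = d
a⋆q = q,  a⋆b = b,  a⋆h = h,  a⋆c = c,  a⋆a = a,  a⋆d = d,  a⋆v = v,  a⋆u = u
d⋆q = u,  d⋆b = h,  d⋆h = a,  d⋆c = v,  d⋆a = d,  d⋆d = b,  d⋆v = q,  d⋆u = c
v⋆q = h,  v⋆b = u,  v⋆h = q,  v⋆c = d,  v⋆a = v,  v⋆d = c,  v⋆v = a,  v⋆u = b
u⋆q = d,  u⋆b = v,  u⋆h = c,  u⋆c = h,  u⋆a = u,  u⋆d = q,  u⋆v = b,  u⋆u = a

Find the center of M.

{a, b}

An element z is central iff its row equals its column in the table.
For v: v ⋆ d = c ≠ q = d ⋆ v, so v ∉ Z.
Checking each element this way leaves Z(M) = {a, b}.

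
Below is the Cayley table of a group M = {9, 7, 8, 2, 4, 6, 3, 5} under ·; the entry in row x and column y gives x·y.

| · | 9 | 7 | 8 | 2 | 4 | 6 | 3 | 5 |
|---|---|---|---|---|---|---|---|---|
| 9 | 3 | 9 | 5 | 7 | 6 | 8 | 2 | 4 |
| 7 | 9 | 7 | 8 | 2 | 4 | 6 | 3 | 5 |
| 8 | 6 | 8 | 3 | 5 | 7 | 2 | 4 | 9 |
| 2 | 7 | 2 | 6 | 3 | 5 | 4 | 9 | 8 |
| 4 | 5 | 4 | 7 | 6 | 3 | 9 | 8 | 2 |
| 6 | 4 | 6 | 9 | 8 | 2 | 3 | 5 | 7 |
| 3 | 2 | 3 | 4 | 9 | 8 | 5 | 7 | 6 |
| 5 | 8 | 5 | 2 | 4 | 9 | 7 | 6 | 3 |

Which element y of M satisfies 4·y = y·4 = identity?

First locate the identity: row 7 matches the header, so 7 is the identity.
Scan row 4 for 7: 4·8 = 7. Hence 4^(-1) = 8.

8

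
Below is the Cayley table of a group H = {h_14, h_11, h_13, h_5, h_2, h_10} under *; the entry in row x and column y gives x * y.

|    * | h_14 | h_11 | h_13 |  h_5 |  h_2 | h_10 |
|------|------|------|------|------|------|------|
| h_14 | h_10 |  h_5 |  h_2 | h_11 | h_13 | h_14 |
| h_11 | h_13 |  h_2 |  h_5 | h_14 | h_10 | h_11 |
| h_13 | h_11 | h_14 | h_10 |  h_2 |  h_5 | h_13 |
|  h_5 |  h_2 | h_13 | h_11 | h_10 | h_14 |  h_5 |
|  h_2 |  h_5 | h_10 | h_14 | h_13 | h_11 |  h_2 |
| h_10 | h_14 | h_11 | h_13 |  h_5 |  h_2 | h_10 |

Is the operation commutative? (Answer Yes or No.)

No

h_2 * h_14 = h_5 but h_14 * h_2 = h_13.
Since h_2 and h_14 do not commute, H is not abelian.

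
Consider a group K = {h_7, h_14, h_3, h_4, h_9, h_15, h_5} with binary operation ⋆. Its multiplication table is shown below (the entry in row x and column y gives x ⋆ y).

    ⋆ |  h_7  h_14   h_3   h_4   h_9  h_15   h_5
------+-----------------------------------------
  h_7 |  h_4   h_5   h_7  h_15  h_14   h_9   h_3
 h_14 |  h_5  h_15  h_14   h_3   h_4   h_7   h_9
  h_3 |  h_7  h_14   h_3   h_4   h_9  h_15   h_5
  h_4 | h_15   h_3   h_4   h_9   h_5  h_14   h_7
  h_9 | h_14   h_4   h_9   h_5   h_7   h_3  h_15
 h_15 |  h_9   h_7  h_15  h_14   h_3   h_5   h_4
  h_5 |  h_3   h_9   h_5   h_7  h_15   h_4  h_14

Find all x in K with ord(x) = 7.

Identity is h_3. Compute the order of each non-identity element by repeated multiplication:
  h_7: h_7 → h_4 → h_15 → h_9 → h_14 → h_5 → h_3  (order 7)
  h_14: h_14 → h_15 → h_7 → h_5 → h_9 → h_4 → h_3  (order 7)
  h_4: h_4 → h_9 → h_5 → h_7 → h_15 → h_14 → h_3  (order 7)
  h_9: h_9 → h_7 → h_14 → h_4 → h_5 → h_15 → h_3  (order 7)
  h_15: h_15 → h_5 → h_4 → h_14 → h_7 → h_9 → h_3  (order 7)
  h_5: h_5 → h_14 → h_9 → h_15 → h_4 → h_7 → h_3  (order 7)
Elements of order 7: {h_14, h_15, h_4, h_5, h_7, h_9}.

{h_14, h_15, h_4, h_5, h_7, h_9}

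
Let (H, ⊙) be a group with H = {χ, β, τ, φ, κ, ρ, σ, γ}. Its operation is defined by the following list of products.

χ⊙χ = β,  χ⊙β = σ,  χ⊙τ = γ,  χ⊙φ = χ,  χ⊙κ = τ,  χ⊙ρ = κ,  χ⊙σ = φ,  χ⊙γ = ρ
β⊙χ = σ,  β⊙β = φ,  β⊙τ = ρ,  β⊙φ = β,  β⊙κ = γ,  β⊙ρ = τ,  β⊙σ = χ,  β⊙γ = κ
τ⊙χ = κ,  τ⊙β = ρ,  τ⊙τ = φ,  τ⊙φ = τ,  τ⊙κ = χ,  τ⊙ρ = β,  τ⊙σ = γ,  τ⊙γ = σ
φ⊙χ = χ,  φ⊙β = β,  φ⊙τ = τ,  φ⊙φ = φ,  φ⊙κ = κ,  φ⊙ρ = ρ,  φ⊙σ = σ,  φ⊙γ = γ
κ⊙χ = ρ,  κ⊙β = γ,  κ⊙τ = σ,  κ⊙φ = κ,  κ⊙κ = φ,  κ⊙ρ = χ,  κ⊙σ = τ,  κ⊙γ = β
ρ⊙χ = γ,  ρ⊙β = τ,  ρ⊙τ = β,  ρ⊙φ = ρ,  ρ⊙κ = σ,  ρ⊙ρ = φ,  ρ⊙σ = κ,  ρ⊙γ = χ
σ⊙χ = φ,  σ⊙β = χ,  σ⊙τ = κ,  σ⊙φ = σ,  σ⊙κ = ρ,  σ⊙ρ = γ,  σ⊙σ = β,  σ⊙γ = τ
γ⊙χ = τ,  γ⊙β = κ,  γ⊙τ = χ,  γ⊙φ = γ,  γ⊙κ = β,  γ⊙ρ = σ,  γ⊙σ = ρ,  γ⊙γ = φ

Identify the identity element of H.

φ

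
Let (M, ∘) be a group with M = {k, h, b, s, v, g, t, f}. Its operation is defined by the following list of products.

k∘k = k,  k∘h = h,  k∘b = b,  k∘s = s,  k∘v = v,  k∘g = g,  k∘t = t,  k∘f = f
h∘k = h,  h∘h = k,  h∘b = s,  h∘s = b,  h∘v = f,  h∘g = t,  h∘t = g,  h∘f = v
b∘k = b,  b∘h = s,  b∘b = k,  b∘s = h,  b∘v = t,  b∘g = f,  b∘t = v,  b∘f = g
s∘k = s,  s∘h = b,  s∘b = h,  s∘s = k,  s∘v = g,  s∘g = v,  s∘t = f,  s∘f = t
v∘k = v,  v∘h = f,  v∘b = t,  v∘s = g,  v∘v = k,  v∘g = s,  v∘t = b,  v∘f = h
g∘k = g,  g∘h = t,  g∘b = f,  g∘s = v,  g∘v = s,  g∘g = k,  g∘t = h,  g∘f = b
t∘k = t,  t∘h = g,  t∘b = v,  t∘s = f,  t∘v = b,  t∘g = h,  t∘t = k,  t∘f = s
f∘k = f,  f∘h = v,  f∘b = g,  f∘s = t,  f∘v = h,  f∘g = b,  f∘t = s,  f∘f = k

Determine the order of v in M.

The identity element is k (its row matches the header).
v^1 = v
v^2 = v ∘ v = k
The first power of v equal to the identity is v^2, so ord(v) = 2.

2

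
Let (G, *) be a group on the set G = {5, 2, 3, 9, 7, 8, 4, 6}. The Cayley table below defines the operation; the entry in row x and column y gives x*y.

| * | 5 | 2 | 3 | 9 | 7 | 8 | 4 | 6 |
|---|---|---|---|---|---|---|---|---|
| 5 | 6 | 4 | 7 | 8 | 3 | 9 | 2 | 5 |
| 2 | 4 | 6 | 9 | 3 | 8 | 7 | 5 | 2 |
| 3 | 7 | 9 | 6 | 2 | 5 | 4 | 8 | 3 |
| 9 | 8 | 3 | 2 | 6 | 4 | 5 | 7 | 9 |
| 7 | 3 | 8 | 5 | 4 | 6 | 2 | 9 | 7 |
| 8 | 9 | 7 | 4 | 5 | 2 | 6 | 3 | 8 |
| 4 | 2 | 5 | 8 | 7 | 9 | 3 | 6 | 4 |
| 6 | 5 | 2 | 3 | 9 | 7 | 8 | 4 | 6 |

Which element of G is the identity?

The identity e satisfies e*x = x for all x, so its row in the table reproduces the column headers.
Row 6 reads: 5, 2, 3, 9, 7, 8, 4, 6 — exactly the header order. So 6 is the identity.

6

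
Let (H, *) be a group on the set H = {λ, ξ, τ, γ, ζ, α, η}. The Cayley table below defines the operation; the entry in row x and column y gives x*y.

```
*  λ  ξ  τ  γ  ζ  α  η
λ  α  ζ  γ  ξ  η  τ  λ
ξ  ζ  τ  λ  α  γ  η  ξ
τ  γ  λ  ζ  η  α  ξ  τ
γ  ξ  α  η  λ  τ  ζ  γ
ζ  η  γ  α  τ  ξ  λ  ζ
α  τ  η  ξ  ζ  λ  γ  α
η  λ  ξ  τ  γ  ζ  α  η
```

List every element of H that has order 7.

Identity is η. Compute the order of each non-identity element by repeated multiplication:
  λ: λ → α → τ → γ → ξ → ζ → η  (order 7)
  ξ: ξ → τ → λ → ζ → γ → α → η  (order 7)
  τ: τ → ζ → α → ξ → λ → γ → η  (order 7)
  γ: γ → λ → ξ → α → ζ → τ → η  (order 7)
  ζ: ζ → ξ → γ → τ → α → λ → η  (order 7)
  α: α → γ → ζ → λ → τ → ξ → η  (order 7)
Elements of order 7: {α, γ, ζ, λ, ξ, τ}.

{α, γ, ζ, λ, ξ, τ}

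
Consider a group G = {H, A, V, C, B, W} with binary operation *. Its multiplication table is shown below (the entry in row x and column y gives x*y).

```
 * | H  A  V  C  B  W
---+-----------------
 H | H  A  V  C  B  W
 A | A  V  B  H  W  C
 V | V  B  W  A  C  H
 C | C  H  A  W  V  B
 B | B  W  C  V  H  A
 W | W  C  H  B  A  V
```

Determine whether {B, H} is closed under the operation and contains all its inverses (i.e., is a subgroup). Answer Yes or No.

{B, H} contains the identity H.
Checking products: every product of two elements of {B, H} (read from the table) lies in {B, H}, so the set is closed.
In a finite group, a nonempty closed subset is a subgroup. So {B, H} ≤ G.

Yes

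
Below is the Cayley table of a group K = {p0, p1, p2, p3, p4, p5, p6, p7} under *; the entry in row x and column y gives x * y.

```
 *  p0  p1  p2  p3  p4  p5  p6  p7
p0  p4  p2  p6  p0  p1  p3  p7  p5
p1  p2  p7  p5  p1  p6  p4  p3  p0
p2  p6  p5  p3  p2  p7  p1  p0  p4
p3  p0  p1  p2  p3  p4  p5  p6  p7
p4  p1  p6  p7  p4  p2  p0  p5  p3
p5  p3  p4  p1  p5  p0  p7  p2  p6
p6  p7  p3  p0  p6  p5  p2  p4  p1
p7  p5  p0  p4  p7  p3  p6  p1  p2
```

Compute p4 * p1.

Read row p4, column p1: p4 * p1 = p6.
(Structurally, K here is isomorphic to the cyclic group Z_8.)

p6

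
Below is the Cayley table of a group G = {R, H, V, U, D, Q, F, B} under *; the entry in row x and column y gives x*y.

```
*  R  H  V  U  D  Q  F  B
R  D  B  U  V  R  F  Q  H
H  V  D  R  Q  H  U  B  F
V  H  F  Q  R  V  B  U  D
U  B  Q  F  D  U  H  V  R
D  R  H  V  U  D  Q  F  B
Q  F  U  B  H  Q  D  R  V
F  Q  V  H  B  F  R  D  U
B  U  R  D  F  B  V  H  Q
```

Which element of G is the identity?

The identity e satisfies e*x = x for all x, so its row in the table reproduces the column headers.
Row D reads: R, H, V, U, D, Q, F, B — exactly the header order. So D is the identity.

D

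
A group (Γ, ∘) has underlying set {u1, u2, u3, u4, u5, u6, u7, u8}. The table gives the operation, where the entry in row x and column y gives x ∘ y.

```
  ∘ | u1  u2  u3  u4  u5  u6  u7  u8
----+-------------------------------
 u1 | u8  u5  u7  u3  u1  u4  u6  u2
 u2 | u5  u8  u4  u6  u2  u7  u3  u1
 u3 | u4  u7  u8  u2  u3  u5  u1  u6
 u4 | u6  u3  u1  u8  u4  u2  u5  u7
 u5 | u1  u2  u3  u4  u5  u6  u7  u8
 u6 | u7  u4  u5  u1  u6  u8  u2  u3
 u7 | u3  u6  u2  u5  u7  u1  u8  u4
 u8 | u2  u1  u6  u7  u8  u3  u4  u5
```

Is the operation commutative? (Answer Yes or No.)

u7 ∘ u3 = u2 but u3 ∘ u7 = u1.
Since u7 and u3 do not commute, Γ is not abelian.

No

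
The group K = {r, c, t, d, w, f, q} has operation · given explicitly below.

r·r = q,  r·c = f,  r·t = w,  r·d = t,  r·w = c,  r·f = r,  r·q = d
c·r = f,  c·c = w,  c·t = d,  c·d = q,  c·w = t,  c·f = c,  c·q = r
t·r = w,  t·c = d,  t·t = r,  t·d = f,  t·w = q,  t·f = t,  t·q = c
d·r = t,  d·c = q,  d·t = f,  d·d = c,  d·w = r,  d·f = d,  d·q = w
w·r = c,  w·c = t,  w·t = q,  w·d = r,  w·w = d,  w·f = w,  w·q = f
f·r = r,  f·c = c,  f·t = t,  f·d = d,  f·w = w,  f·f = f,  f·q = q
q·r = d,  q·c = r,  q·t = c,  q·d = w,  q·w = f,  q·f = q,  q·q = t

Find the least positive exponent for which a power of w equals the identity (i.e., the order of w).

7

The identity element is f (its row matches the header).
w^1 = w
w^2 = w·w = d
w^3 = d·w = r
w^4 = r·w = c
w^5 = c·w = t
w^6 = t·w = q
w^7 = q·w = f
The first power of w equal to the identity is w^7, so ord(w) = 7.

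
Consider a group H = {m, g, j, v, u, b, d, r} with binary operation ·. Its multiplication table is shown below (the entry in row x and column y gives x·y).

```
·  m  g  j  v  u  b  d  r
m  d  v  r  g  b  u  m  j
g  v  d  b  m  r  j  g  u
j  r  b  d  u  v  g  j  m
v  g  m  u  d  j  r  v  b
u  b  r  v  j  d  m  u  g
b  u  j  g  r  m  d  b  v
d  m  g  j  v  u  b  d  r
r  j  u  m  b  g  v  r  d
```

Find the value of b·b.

d

Read row b, column b: b·b = d.
(Structurally, H here is isomorphic to the elementary abelian group (Z_2)^3.)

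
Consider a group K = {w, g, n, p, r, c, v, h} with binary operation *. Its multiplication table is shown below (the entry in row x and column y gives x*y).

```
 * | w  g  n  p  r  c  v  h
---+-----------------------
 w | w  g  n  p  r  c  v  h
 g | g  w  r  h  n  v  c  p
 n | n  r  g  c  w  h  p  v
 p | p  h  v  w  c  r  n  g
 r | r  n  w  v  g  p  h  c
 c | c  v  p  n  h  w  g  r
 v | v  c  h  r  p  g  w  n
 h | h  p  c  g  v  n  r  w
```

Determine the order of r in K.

The identity element is w (its row matches the header).
r^1 = r
r^2 = r*r = g
r^3 = g*r = n
r^4 = n*r = w
The first power of r equal to the identity is r^4, so ord(r) = 4.

4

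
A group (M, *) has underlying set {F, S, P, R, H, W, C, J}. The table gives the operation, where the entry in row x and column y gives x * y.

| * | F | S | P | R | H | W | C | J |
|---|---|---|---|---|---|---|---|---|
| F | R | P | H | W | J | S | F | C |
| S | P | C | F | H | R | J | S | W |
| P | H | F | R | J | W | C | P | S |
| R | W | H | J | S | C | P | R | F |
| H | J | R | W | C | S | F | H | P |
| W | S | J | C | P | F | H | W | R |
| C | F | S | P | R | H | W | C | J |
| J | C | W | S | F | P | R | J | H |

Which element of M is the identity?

C

The identity e satisfies e * x = x for all x, so its row in the table reproduces the column headers.
Row C reads: F, S, P, R, H, W, C, J — exactly the header order. So C is the identity.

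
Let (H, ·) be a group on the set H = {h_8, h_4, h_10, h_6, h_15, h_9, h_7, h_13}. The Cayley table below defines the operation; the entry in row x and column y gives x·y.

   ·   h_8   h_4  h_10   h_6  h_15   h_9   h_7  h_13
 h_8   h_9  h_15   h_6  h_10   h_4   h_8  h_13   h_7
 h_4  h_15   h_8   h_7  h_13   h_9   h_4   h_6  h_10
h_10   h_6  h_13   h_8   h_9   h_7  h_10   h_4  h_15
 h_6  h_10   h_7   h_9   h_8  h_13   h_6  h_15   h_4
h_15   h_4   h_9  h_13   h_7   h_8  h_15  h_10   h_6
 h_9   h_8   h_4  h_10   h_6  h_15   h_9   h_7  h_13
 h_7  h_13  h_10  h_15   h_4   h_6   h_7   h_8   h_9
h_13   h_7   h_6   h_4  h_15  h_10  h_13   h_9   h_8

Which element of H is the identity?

h_9

The identity e satisfies e·x = x for all x, so its row in the table reproduces the column headers.
Row h_9 reads: h_8, h_4, h_10, h_6, h_15, h_9, h_7, h_13 — exactly the header order. So h_9 is the identity.
(Structurally, H here is isomorphic to the quaternion group Q_8.)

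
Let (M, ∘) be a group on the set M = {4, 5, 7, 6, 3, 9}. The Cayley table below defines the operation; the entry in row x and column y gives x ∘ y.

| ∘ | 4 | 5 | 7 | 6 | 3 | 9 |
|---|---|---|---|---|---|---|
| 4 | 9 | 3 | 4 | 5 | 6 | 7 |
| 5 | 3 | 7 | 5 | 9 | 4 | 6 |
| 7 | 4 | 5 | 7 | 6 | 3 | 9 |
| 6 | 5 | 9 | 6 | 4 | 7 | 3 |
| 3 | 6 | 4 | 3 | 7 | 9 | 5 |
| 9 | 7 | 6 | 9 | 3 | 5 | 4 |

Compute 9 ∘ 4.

7

Read row 9, column 4: 9 ∘ 4 = 7.
(Structurally, M here is isomorphic to the cyclic group Z_6.)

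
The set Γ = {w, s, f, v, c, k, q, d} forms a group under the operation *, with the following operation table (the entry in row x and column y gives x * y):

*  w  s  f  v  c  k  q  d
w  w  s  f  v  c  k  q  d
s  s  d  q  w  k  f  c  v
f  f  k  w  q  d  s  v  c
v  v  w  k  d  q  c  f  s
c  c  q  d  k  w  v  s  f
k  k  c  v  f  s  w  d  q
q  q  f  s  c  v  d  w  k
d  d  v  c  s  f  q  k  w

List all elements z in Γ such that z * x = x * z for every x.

{d, w}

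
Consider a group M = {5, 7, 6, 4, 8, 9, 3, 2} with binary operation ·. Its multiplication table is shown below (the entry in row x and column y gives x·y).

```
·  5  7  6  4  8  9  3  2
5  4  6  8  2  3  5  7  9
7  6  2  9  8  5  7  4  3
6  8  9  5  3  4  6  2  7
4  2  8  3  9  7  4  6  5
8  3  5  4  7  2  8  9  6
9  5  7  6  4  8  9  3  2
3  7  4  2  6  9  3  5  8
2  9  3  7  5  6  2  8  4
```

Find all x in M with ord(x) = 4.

{2, 5}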